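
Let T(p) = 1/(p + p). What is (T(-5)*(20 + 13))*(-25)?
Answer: 165/2 ≈ 82.500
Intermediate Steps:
T(p) = 1/(2*p)
(T(-5)*(20 + 13))*(-25) = (((1/2)/(-5))*(20 + 13))*(-25) = (((1/2)*(-1/5))*33)*(-25) = -1/10*33*(-25) = -33/10*(-25) = 165/2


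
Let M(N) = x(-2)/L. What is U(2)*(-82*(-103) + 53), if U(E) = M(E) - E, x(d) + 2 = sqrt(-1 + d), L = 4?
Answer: -42495/2 + 8499*I*sqrt(3)/4 ≈ -21248.0 + 3680.2*I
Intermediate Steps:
x(d) = -2 + sqrt(-1 + d)
M(N) = -1/2 + I*sqrt(3)/4 (M(N) = (-2 + sqrt(-1 - 2))/4 = (-2 + sqrt(-3))*(1/4) = (-2 + I*sqrt(3))*(1/4) = -1/2 + I*sqrt(3)/4)
U(E) = -1/2 - E + I*sqrt(3)/4 (U(E) = (-1/2 + I*sqrt(3)/4) - E = -1/2 - E + I*sqrt(3)/4)
U(2)*(-82*(-103) + 53) = (-1/2 - 1*2 + I*sqrt(3)/4)*(-82*(-103) + 53) = (-1/2 - 2 + I*sqrt(3)/4)*(8446 + 53) = (-5/2 + I*sqrt(3)/4)*8499 = -42495/2 + 8499*I*sqrt(3)/4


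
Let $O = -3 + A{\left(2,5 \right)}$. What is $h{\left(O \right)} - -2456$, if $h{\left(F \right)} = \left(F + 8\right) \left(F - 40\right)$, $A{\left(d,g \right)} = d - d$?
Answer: $2241$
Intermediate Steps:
$A{\left(d,g \right)} = 0$
$O = -3$ ($O = -3 + 0 = -3$)
$h{\left(F \right)} = \left(-40 + F\right) \left(8 + F\right)$ ($h{\left(F \right)} = \left(8 + F\right) \left(-40 + F\right) = \left(-40 + F\right) \left(8 + F\right)$)
$h{\left(O \right)} - -2456 = \left(-320 + \left(-3\right)^{2} - -96\right) - -2456 = \left(-320 + 9 + 96\right) + 2456 = -215 + 2456 = 2241$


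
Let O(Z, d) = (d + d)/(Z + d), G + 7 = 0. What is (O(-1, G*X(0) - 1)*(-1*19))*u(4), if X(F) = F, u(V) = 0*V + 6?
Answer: -114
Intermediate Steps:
G = -7 (G = -7 + 0 = -7)
u(V) = 6 (u(V) = 0 + 6 = 6)
O(Z, d) = 2*d/(Z + d) (O(Z, d) = (2*d)/(Z + d) = 2*d/(Z + d))
(O(-1, G*X(0) - 1)*(-1*19))*u(4) = ((2*(-7*0 - 1)/(-1 + (-7*0 - 1)))*(-1*19))*6 = ((2*(0 - 1)/(-1 + (0 - 1)))*(-19))*6 = ((2*(-1)/(-1 - 1))*(-19))*6 = ((2*(-1)/(-2))*(-19))*6 = ((2*(-1)*(-½))*(-19))*6 = (1*(-19))*6 = -19*6 = -114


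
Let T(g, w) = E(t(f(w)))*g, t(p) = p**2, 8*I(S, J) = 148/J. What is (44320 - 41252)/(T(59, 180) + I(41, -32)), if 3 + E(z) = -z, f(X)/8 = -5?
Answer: -196352/6052965 ≈ -0.032439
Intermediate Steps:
f(X) = -40 (f(X) = 8*(-5) = -40)
I(S, J) = 37/(2*J) (I(S, J) = (148/J)/8 = 37/(2*J))
E(z) = -3 - z
T(g, w) = -1603*g (T(g, w) = (-3 - 1*(-40)**2)*g = (-3 - 1*1600)*g = (-3 - 1600)*g = -1603*g)
(44320 - 41252)/(T(59, 180) + I(41, -32)) = (44320 - 41252)/(-1603*59 + (37/2)/(-32)) = 3068/(-94577 + (37/2)*(-1/32)) = 3068/(-94577 - 37/64) = 3068/(-6052965/64) = 3068*(-64/6052965) = -196352/6052965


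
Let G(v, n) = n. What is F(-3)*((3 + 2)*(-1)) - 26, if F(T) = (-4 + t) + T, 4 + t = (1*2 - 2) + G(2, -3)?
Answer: 44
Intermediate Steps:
t = -7 (t = -4 + ((1*2 - 2) - 3) = -4 + ((2 - 2) - 3) = -4 + (0 - 3) = -4 - 3 = -7)
F(T) = -11 + T (F(T) = (-4 - 7) + T = -11 + T)
F(-3)*((3 + 2)*(-1)) - 26 = (-11 - 3)*((3 + 2)*(-1)) - 26 = -70*(-1) - 26 = -14*(-5) - 26 = 70 - 26 = 44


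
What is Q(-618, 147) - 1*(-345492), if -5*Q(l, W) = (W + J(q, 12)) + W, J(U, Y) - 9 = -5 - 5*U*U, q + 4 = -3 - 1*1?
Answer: 1727482/5 ≈ 3.4550e+5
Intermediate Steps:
q = -8 (q = -4 + (-3 - 1*1) = -4 + (-3 - 1) = -4 - 4 = -8)
J(U, Y) = 4 - 5*U² (J(U, Y) = 9 + (-5 - 5*U*U) = 9 + (-5 - 5*U²) = 4 - 5*U²)
Q(l, W) = 316/5 - 2*W/5 (Q(l, W) = -((W + (4 - 5*(-8)²)) + W)/5 = -((W + (4 - 5*64)) + W)/5 = -((W + (4 - 320)) + W)/5 = -((W - 316) + W)/5 = -((-316 + W) + W)/5 = -(-316 + 2*W)/5 = 316/5 - 2*W/5)
Q(-618, 147) - 1*(-345492) = (316/5 - ⅖*147) - 1*(-345492) = (316/5 - 294/5) + 345492 = 22/5 + 345492 = 1727482/5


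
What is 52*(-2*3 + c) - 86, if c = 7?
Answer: -34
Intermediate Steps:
52*(-2*3 + c) - 86 = 52*(-2*3 + 7) - 86 = 52*(-6 + 7) - 86 = 52*1 - 86 = 52 - 86 = -34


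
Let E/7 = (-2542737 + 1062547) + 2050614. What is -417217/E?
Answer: -417217/3992968 ≈ -0.10449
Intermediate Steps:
E = 3992968 (E = 7*((-2542737 + 1062547) + 2050614) = 7*(-1480190 + 2050614) = 7*570424 = 3992968)
-417217/E = -417217/3992968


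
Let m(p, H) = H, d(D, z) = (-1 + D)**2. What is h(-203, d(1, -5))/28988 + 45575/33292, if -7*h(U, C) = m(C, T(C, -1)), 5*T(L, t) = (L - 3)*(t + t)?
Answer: 235914713/172333660 ≈ 1.3689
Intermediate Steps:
T(L, t) = 2*t*(-3 + L)/5 (T(L, t) = ((L - 3)*(t + t))/5 = ((-3 + L)*(2*t))/5 = (2*t*(-3 + L))/5 = 2*t*(-3 + L)/5)
h(U, C) = -6/35 + 2*C/35 (h(U, C) = -2*(-1)*(-3 + C)/35 = -(6/5 - 2*C/5)/7 = -6/35 + 2*C/35)
h(-203, d(1, -5))/28988 + 45575/33292 = (-6/35 + 2*(-1 + 1)**2/35)/28988 + 45575/33292 = (-6/35 + (2/35)*0**2)*(1/28988) + 45575*(1/33292) = (-6/35 + (2/35)*0)*(1/28988) + 45575/33292 = (-6/35 + 0)*(1/28988) + 45575/33292 = -6/35*1/28988 + 45575/33292 = -3/507290 + 45575/33292 = 235914713/172333660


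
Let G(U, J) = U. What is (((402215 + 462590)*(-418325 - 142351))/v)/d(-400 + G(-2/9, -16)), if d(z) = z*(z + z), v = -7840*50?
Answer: 1963745403129/508596636800 ≈ 3.8611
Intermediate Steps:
v = -392000
d(z) = 2*z² (d(z) = z*(2*z) = 2*z²)
(((402215 + 462590)*(-418325 - 142351))/v)/d(-400 + G(-2/9, -16)) = (((402215 + 462590)*(-418325 - 142351))/(-392000))/((2*(-400 - 2/9)²)) = ((864805*(-560676))*(-1/392000))/((2*(-400 - 2*⅑)²)) = (-484875408180*(-1/392000))/((2*(-400 - 2/9)²)) = 24243770409/(19600*((2*(-3602/9)²))) = 24243770409/(19600*((2*(12974404/81)))) = 24243770409/(19600*(25948808/81)) = (24243770409/19600)*(81/25948808) = 1963745403129/508596636800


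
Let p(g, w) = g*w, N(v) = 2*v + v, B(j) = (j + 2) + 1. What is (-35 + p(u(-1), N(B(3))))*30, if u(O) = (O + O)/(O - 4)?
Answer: -834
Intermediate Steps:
u(O) = 2*O/(-4 + O) (u(O) = (2*O)/(-4 + O) = 2*O/(-4 + O))
B(j) = 3 + j (B(j) = (2 + j) + 1 = 3 + j)
N(v) = 3*v
(-35 + p(u(-1), N(B(3))))*30 = (-35 + (2*(-1)/(-4 - 1))*(3*(3 + 3)))*30 = (-35 + (2*(-1)/(-5))*(3*6))*30 = (-35 + (2*(-1)*(-⅕))*18)*30 = (-35 + (⅖)*18)*30 = (-35 + 36/5)*30 = -139/5*30 = -834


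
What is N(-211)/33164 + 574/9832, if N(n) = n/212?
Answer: 504198285/8640813872 ≈ 0.058351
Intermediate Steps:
N(n) = n/212 (N(n) = n*(1/212) = n/212)
N(-211)/33164 + 574/9832 = ((1/212)*(-211))/33164 + 574/9832 = -211/212*1/33164 + 574*(1/9832) = -211/7030768 + 287/4916 = 504198285/8640813872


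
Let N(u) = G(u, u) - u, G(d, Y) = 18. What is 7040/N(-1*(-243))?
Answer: -1408/45 ≈ -31.289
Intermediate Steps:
N(u) = 18 - u
7040/N(-1*(-243)) = 7040/(18 - (-1)*(-243)) = 7040/(18 - 1*243) = 7040/(18 - 243) = 7040/(-225) = 7040*(-1/225) = -1408/45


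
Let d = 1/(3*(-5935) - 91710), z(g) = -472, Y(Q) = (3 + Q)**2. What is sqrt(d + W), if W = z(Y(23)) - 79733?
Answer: 4*I*sqrt(1226966189835)/15645 ≈ 283.21*I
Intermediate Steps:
W = -80205 (W = -472 - 79733 = -80205)
d = -1/109515 (d = 1/(-17805 - 91710) = 1/(-109515) = -1/109515 ≈ -9.1312e-6)
sqrt(d + W) = sqrt(-1/109515 - 80205) = sqrt(-8783650576/109515) = 4*I*sqrt(1226966189835)/15645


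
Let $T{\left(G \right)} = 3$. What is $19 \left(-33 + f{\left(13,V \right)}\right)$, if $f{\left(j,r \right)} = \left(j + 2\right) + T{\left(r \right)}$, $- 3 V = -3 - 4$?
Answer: $-285$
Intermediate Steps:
$V = \frac{7}{3}$ ($V = - \frac{-3 - 4}{3} = \left(- \frac{1}{3}\right) \left(-7\right) = \frac{7}{3} \approx 2.3333$)
$f{\left(j,r \right)} = 5 + j$ ($f{\left(j,r \right)} = \left(j + 2\right) + 3 = \left(2 + j\right) + 3 = 5 + j$)
$19 \left(-33 + f{\left(13,V \right)}\right) = 19 \left(-33 + \left(5 + 13\right)\right) = 19 \left(-33 + 18\right) = 19 \left(-15\right) = -285$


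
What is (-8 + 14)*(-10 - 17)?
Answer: -162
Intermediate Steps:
(-8 + 14)*(-10 - 17) = 6*(-27) = -162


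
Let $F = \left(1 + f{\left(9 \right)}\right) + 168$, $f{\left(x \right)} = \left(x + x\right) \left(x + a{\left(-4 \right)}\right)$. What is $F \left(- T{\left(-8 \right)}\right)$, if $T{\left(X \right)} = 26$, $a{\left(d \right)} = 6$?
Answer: $-11414$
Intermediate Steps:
$f{\left(x \right)} = 2 x \left(6 + x\right)$ ($f{\left(x \right)} = \left(x + x\right) \left(x + 6\right) = 2 x \left(6 + x\right)$)
$F = 439$ ($F = \left(1 + 2 \cdot 9 \left(6 + 9\right)\right) + 168 = \left(1 + 2 \cdot 9 \cdot 15\right) + 168 = \left(1 + 270\right) + 168 = 271 + 168 = 439$)
$F \left(- T{\left(-8 \right)}\right) = 439 \left(\left(-1\right) 26\right) = 439 \left(-26\right) = -11414$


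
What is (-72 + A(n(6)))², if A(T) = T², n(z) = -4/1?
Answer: 3136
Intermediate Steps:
n(z) = -4 (n(z) = -4*1 = -4)
(-72 + A(n(6)))² = (-72 + (-4)²)² = (-72 + 16)² = (-56)² = 3136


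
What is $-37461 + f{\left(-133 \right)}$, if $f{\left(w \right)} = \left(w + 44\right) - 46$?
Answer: $-37596$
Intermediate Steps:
$f{\left(w \right)} = -2 + w$ ($f{\left(w \right)} = \left(44 + w\right) - 46 = -2 + w$)
$-37461 + f{\left(-133 \right)} = -37461 - 135 = -37596$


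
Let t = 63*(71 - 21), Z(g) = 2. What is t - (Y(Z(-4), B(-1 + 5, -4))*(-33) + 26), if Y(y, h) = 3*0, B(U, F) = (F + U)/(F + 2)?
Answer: 3124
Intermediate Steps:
B(U, F) = (F + U)/(2 + F)
t = 3150 (t = 63*50 = 3150)
Y(y, h) = 0
t - (Y(Z(-4), B(-1 + 5, -4))*(-33) + 26) = 3150 - (0*(-33) + 26) = 3150 - (0 + 26) = 3150 - 1*26 = 3150 - 26 = 3124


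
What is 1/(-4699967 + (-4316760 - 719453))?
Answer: -1/9736180 ≈ -1.0271e-7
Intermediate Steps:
1/(-4699967 + (-4316760 - 719453)) = 1/(-4699967 - 5036213) = 1/(-9736180) = -1/9736180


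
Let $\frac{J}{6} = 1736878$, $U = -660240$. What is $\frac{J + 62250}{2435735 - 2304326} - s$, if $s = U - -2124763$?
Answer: $- \frac{13179989}{9} \approx -1.4644 \cdot 10^{6}$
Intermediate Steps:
$J = 10421268$ ($J = 6 \cdot 1736878 = 10421268$)
$s = 1464523$ ($s = -660240 - -2124763 = -660240 + 2124763 = 1464523$)
$\frac{J + 62250}{2435735 - 2304326} - s = \frac{10421268 + 62250}{2435735 - 2304326} - 1464523 = \frac{10483518}{131409} - 1464523 = 10483518 \cdot \frac{1}{131409} - 1464523 = \frac{718}{9} - 1464523 = - \frac{13179989}{9}$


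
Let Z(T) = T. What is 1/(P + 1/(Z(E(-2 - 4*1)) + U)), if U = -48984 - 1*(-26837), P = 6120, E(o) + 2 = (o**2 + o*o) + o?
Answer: 22083/135147959 ≈ 0.00016340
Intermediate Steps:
E(o) = -2 + o + 2*o**2 (E(o) = -2 + ((o**2 + o*o) + o) = -2 + ((o**2 + o**2) + o) = -2 + (2*o**2 + o) = -2 + (o + 2*o**2) = -2 + o + 2*o**2)
U = -22147 (U = -48984 + 26837 = -22147)
1/(P + 1/(Z(E(-2 - 4*1)) + U)) = 1/(6120 + 1/((-2 + (-2 - 4*1) + 2*(-2 - 4*1)**2) - 22147)) = 1/(6120 + 1/((-2 + (-2 - 4) + 2*(-2 - 4)**2) - 22147)) = 1/(6120 + 1/((-2 - 6 + 2*(-6)**2) - 22147)) = 1/(6120 + 1/((-2 - 6 + 2*36) - 22147)) = 1/(6120 + 1/((-2 - 6 + 72) - 22147)) = 1/(6120 + 1/(64 - 22147)) = 1/(6120 + 1/(-22083)) = 1/(6120 - 1/22083) = 1/(135147959/22083) = 22083/135147959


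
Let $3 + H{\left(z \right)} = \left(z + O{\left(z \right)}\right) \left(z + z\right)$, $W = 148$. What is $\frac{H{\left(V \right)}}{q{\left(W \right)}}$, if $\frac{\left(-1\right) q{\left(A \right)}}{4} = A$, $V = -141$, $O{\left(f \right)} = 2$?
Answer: $- \frac{39195}{592} \approx -66.208$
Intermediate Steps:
$q{\left(A \right)} = - 4 A$
$H{\left(z \right)} = -3 + 2 z \left(2 + z\right)$ ($H{\left(z \right)} = -3 + \left(z + 2\right) \left(z + z\right) = -3 + \left(2 + z\right) 2 z = -3 + 2 z \left(2 + z\right)$)
$\frac{H{\left(V \right)}}{q{\left(W \right)}} = \frac{-3 + 2 \left(-141\right)^{2} + 4 \left(-141\right)}{\left(-4\right) 148} = \frac{-3 + 2 \cdot 19881 - 564}{-592} = \left(-3 + 39762 - 564\right) \left(- \frac{1}{592}\right) = 39195 \left(- \frac{1}{592}\right) = - \frac{39195}{592}$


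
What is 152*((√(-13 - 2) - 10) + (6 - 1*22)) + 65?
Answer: -3887 + 152*I*√15 ≈ -3887.0 + 588.69*I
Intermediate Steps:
152*((√(-13 - 2) - 10) + (6 - 1*22)) + 65 = 152*((√(-15) - 10) + (6 - 22)) + 65 = 152*((I*√15 - 10) - 16) + 65 = 152*((-10 + I*√15) - 16) + 65 = 152*(-26 + I*√15) + 65 = (-3952 + 152*I*√15) + 65 = -3887 + 152*I*√15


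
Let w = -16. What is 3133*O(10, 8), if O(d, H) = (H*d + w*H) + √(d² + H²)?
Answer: -150384 + 6266*√41 ≈ -1.1026e+5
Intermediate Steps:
O(d, H) = √(H² + d²) - 16*H + H*d (O(d, H) = (H*d - 16*H) + √(d² + H²) = (-16*H + H*d) + √(H² + d²) = √(H² + d²) - 16*H + H*d)
3133*O(10, 8) = 3133*(√(8² + 10²) - 16*8 + 8*10) = 3133*(√(64 + 100) - 128 + 80) = 3133*(√164 - 128 + 80) = 3133*(2*√41 - 128 + 80) = 3133*(-48 + 2*√41) = -150384 + 6266*√41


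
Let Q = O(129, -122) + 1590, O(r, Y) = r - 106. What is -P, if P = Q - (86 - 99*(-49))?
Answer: 3324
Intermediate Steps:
O(r, Y) = -106 + r
Q = 1613 (Q = (-106 + 129) + 1590 = 23 + 1590 = 1613)
P = -3324 (P = 1613 - (86 - 99*(-49)) = 1613 - (86 + 4851) = 1613 - 1*4937 = 1613 - 4937 = -3324)
-P = -1*(-3324) = 3324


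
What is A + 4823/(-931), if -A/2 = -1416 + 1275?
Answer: 36817/133 ≈ 276.82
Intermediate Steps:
A = 282 (A = -2*(-1416 + 1275) = -2*(-141) = 282)
A + 4823/(-931) = 282 + 4823/(-931) = 282 + 4823*(-1/931) = 282 - 689/133 = 36817/133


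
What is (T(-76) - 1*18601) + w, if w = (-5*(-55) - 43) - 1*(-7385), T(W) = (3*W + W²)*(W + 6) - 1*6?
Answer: -399350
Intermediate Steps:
T(W) = -6 + (6 + W)*(W² + 3*W) (T(W) = (W² + 3*W)*(6 + W) - 6 = (6 + W)*(W² + 3*W) - 6 = -6 + (6 + W)*(W² + 3*W))
w = 7617 (w = (275 - 43) + 7385 = 232 + 7385 = 7617)
(T(-76) - 1*18601) + w = ((-6 + (-76)³ + 9*(-76)² + 18*(-76)) - 1*18601) + 7617 = ((-6 - 438976 + 9*5776 - 1368) - 18601) + 7617 = ((-6 - 438976 + 51984 - 1368) - 18601) + 7617 = (-388366 - 18601) + 7617 = -406967 + 7617 = -399350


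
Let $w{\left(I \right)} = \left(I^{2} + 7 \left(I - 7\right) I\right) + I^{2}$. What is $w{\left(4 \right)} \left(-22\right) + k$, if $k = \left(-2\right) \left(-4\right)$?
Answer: $1152$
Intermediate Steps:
$k = 8$
$w{\left(I \right)} = 2 I^{2} + I \left(-49 + 7 I\right)$ ($w{\left(I \right)} = \left(I^{2} + 7 \left(-7 + I\right) I\right) + I^{2} = \left(I^{2} + \left(-49 + 7 I\right) I\right) + I^{2} = \left(I^{2} + I \left(-49 + 7 I\right)\right) + I^{2} = 2 I^{2} + I \left(-49 + 7 I\right)$)
$w{\left(4 \right)} \left(-22\right) + k = 4 \left(-49 + 9 \cdot 4\right) \left(-22\right) + 8 = 4 \left(-49 + 36\right) \left(-22\right) + 8 = 4 \left(-13\right) \left(-22\right) + 8 = \left(-52\right) \left(-22\right) + 8 = 1144 + 8 = 1152$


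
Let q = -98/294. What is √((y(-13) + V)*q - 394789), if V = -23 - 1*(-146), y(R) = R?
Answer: 7*I*√72519/3 ≈ 628.35*I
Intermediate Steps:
q = -⅓ (q = -98*1/294 = -⅓ ≈ -0.33333)
V = 123 (V = -23 + 146 = 123)
√((y(-13) + V)*q - 394789) = √((-13 + 123)*(-⅓) - 394789) = √(110*(-⅓) - 394789) = √(-110/3 - 394789) = √(-1184477/3) = 7*I*√72519/3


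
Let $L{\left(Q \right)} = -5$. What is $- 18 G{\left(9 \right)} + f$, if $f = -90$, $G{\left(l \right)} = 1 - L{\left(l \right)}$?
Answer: $-198$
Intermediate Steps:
$G{\left(l \right)} = 6$ ($G{\left(l \right)} = 1 - -5 = 1 + 5 = 6$)
$- 18 G{\left(9 \right)} + f = \left(-18\right) 6 - 90 = -108 - 90 = -198$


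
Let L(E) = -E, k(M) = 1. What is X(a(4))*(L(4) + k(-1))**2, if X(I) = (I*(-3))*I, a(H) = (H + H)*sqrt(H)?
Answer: -6912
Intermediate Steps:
a(H) = 2*H**(3/2) (a(H) = (2*H)*sqrt(H) = 2*H**(3/2))
X(I) = -3*I**2 (X(I) = (-3*I)*I = -3*I**2)
X(a(4))*(L(4) + k(-1))**2 = (-3*(2*4**(3/2))**2)*(-1*4 + 1)**2 = (-3*(2*8)**2)*(-4 + 1)**2 = -3*16**2*(-3)**2 = -3*256*9 = -768*9 = -6912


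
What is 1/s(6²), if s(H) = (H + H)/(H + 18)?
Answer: ¾ ≈ 0.75000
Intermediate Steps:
s(H) = 2*H/(18 + H) (s(H) = (2*H)/(18 + H) = 2*H/(18 + H))
1/s(6²) = 1/(2*6²/(18 + 6²)) = 1/(2*36/(18 + 36)) = 1/(2*36/54) = 1/(2*36*(1/54)) = 1/(4/3) = ¾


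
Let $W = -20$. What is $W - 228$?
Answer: $-248$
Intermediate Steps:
$W - 228 = -20 - 228 = -248$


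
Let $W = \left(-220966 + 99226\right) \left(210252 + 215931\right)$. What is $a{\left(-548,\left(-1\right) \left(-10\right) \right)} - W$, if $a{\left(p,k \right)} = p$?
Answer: $51883517872$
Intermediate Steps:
$W = -51883518420$ ($W = \left(-121740\right) 426183 = -51883518420$)
$a{\left(-548,\left(-1\right) \left(-10\right) \right)} - W = -548 - -51883518420 = -548 + 51883518420 = 51883517872$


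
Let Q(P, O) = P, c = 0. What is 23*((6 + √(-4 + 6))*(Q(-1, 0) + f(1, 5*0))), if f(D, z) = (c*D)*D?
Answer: -138 - 23*√2 ≈ -170.53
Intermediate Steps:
f(D, z) = 0 (f(D, z) = (0*D)*D = 0*D = 0)
23*((6 + √(-4 + 6))*(Q(-1, 0) + f(1, 5*0))) = 23*((6 + √(-4 + 6))*(-1 + 0)) = 23*((6 + √2)*(-1)) = 23*(-6 - √2) = -138 - 23*√2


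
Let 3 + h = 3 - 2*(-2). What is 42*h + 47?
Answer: 215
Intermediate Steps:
h = 4 (h = -3 + (3 - 2*(-2)) = -3 + (3 + 4) = -3 + 7 = 4)
42*h + 47 = 42*4 + 47 = 168 + 47 = 215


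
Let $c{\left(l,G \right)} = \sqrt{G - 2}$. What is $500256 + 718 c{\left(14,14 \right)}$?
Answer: $500256 + 1436 \sqrt{3} \approx 5.0274 \cdot 10^{5}$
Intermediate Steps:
$c{\left(l,G \right)} = \sqrt{-2 + G}$
$500256 + 718 c{\left(14,14 \right)} = 500256 + 718 \sqrt{-2 + 14} = 500256 + 718 \sqrt{12} = 500256 + 718 \cdot 2 \sqrt{3} = 500256 + 1436 \sqrt{3}$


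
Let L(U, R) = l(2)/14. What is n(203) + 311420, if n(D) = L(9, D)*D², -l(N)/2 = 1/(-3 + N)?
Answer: 317307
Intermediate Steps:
l(N) = -2/(-3 + N)
L(U, R) = ⅐ (L(U, R) = -2/(-3 + 2)/14 = -2/(-1)*(1/14) = -2*(-1)*(1/14) = 2*(1/14) = ⅐)
n(D) = D²/7
n(203) + 311420 = (⅐)*203² + 311420 = (⅐)*41209 + 311420 = 5887 + 311420 = 317307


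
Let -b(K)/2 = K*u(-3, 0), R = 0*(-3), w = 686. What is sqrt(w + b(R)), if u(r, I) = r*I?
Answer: 7*sqrt(14) ≈ 26.192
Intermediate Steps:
u(r, I) = I*r
R = 0
b(K) = 0 (b(K) = -2*K*0*(-3) = -2*K*0 = -2*0 = 0)
sqrt(w + b(R)) = sqrt(686 + 0) = sqrt(686) = 7*sqrt(14)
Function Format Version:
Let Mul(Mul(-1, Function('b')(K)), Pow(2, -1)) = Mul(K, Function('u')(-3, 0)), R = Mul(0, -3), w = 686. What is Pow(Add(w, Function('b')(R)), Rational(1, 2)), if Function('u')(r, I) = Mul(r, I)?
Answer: Mul(7, Pow(14, Rational(1, 2))) ≈ 26.192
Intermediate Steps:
Function('u')(r, I) = Mul(I, r)
R = 0
Function('b')(K) = 0 (Function('b')(K) = Mul(-2, Mul(K, Mul(0, -3))) = Mul(-2, Mul(K, 0)) = Mul(-2, 0) = 0)
Pow(Add(w, Function('b')(R)), Rational(1, 2)) = Pow(Add(686, 0), Rational(1, 2)) = Pow(686, Rational(1, 2)) = Mul(7, Pow(14, Rational(1, 2)))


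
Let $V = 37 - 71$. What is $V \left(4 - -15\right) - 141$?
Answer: $-787$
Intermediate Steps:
$V = -34$ ($V = 37 - 71 = -34$)
$V \left(4 - -15\right) - 141 = - 34 \left(4 - -15\right) - 141 = - 34 \left(4 + 15\right) - 141 = \left(-34\right) 19 - 141 = -646 - 141 = -787$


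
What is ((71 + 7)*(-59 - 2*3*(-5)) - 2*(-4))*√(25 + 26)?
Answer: -2254*√51 ≈ -16097.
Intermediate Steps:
((71 + 7)*(-59 - 2*3*(-5)) - 2*(-4))*√(25 + 26) = (78*(-59 - 6*(-5)) + 8)*√51 = (78*(-59 + 30) + 8)*√51 = (78*(-29) + 8)*√51 = (-2262 + 8)*√51 = -2254*√51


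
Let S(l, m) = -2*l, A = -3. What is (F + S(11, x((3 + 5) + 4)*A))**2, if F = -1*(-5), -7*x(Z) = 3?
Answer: 289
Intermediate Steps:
x(Z) = -3/7 (x(Z) = -1/7*3 = -3/7)
F = 5
(F + S(11, x((3 + 5) + 4)*A))**2 = (5 - 2*11)**2 = (5 - 22)**2 = (-17)**2 = 289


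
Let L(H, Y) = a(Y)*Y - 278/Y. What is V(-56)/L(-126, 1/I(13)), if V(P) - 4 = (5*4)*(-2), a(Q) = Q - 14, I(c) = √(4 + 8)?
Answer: 432/134669999 + 2894400*√3/134669999 ≈ 0.037229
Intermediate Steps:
I(c) = 2*√3 (I(c) = √12 = 2*√3)
a(Q) = -14 + Q
V(P) = -36 (V(P) = 4 + (5*4)*(-2) = 4 + 20*(-2) = 4 - 40 = -36)
L(H, Y) = -278/Y + Y*(-14 + Y) (L(H, Y) = (-14 + Y)*Y - 278/Y = Y*(-14 + Y) - 278/Y = -278/Y + Y*(-14 + Y))
V(-56)/L(-126, 1/I(13)) = -36*(√3/6)/(-278 + (1/(2*√3))²*(-14 + 1/(2*√3))) = -36*√3/(6*(-278 + (√3/6)²*(-14 + √3/6))) = -36*√3/(6*(-278 + (-14 + √3/6)/12)) = -36*√3/(6*(-278 + (-7/6 + √3/72))) = -36*√3/(6*(-1675/6 + √3/72)) = -6*√3/(-1675/6 + √3/72)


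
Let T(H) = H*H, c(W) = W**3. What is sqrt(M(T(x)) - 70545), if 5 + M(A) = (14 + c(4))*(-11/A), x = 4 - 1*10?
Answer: I*sqrt(2540658)/6 ≈ 265.66*I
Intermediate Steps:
x = -6 (x = 4 - 10 = -6)
T(H) = H**2
M(A) = -5 - 858/A (M(A) = -5 + (14 + 4**3)*(-11/A) = -5 + (14 + 64)*(-11/A) = -5 + 78*(-11/A) = -5 - 858/A)
sqrt(M(T(x)) - 70545) = sqrt((-5 - 858/((-6)**2)) - 70545) = sqrt((-5 - 858/36) - 70545) = sqrt((-5 - 858*1/36) - 70545) = sqrt((-5 - 143/6) - 70545) = sqrt(-173/6 - 70545) = sqrt(-423443/6) = I*sqrt(2540658)/6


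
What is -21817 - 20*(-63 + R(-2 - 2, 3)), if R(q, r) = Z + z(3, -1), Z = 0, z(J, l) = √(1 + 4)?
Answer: -20557 - 20*√5 ≈ -20602.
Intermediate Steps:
z(J, l) = √5
R(q, r) = √5 (R(q, r) = 0 + √5 = √5)
-21817 - 20*(-63 + R(-2 - 2, 3)) = -21817 - 20*(-63 + √5) = -21817 - (-1260 + 20*√5) = -21817 + (1260 - 20*√5) = -20557 - 20*√5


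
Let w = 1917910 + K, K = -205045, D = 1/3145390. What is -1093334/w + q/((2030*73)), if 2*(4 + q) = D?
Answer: -2647487294229311/4147494331801800 ≈ -0.63833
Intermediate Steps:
D = 1/3145390 ≈ 3.1793e-7
q = -25163119/6290780 (q = -4 + (½)*(1/3145390) = -4 + 1/6290780 = -25163119/6290780 ≈ -4.0000)
w = 1712865 (w = 1917910 - 205045 = 1712865)
-1093334/w + q/((2030*73)) = -1093334/1712865 - 25163119/(6290780*(2030*73)) = -1093334*1/1712865 - 25163119/6290780/148190 = -99394/155715 - 25163119/6290780*1/148190 = -99394/155715 - 25163119/932230688200 = -2647487294229311/4147494331801800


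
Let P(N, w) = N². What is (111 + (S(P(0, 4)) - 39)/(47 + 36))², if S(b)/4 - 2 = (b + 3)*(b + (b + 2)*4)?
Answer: 86081284/6889 ≈ 12495.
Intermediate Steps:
S(b) = 8 + 4*(3 + b)*(8 + 5*b) (S(b) = 8 + 4*((b + 3)*(b + (b + 2)*4)) = 8 + 4*((3 + b)*(b + (2 + b)*4)) = 8 + 4*((3 + b)*(b + (8 + 4*b))) = 8 + 4*((3 + b)*(8 + 5*b)) = 8 + 4*(3 + b)*(8 + 5*b))
(111 + (S(P(0, 4)) - 39)/(47 + 36))² = (111 + ((104 + 20*(0²)² + 92*0²) - 39)/(47 + 36))² = (111 + ((104 + 20*0² + 92*0) - 39)/83)² = (111 + ((104 + 20*0 + 0) - 39)*(1/83))² = (111 + ((104 + 0 + 0) - 39)*(1/83))² = (111 + (104 - 39)*(1/83))² = (111 + 65*(1/83))² = (111 + 65/83)² = (9278/83)² = 86081284/6889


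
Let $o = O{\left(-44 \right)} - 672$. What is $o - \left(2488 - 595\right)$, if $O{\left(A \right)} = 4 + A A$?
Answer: $-625$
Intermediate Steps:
$O{\left(A \right)} = 4 + A^{2}$
$o = 1268$ ($o = \left(4 + \left(-44\right)^{2}\right) - 672 = \left(4 + 1936\right) - 672 = 1940 - 672 = 1268$)
$o - \left(2488 - 595\right) = 1268 - \left(2488 - 595\right) = 1268 - 1893 = -625$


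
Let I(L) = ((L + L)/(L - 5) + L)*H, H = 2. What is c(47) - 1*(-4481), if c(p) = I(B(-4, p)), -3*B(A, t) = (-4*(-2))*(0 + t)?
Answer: 4966693/1173 ≈ 4234.2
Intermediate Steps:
B(A, t) = -8*t/3 (B(A, t) = -(-4*(-2))*(0 + t)/3 = -8*t/3)
I(L) = 2*L + 4*L/(-5 + L) (I(L) = ((L + L)/(L - 5) + L)*2 = ((2*L)/(-5 + L) + L)*2 = (2*L/(-5 + L) + L)*2 = (L + 2*L/(-5 + L))*2 = 2*L + 4*L/(-5 + L))
c(p) = -16*p*(-3 - 8*p/3)/(3*(-5 - 8*p/3)) (c(p) = 2*(-8*p/3)*(-3 - 8*p/3)/(-5 - 8*p/3) = -16*p*(-3 - 8*p/3)/(3*(-5 - 8*p/3)))
c(47) - 1*(-4481) = -16*47*(9 + 8*47)/(45 + 24*47) - 1*(-4481) = -16*47*(9 + 376)/(45 + 1128) + 4481 = -16*47*385/1173 + 4481 = -16*47*1/1173*385 + 4481 = -289520/1173 + 4481 = 4966693/1173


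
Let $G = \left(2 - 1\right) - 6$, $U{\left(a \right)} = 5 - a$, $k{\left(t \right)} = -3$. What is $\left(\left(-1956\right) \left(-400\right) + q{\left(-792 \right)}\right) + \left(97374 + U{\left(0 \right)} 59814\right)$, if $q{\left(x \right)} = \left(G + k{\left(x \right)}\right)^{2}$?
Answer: $1178908$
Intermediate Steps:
$G = -5$ ($G = 1 - 6 = -5$)
$q{\left(x \right)} = 64$ ($q{\left(x \right)} = \left(-5 - 3\right)^{2} = \left(-8\right)^{2} = 64$)
$\left(\left(-1956\right) \left(-400\right) + q{\left(-792 \right)}\right) + \left(97374 + U{\left(0 \right)} 59814\right) = \left(\left(-1956\right) \left(-400\right) + 64\right) + \left(97374 + \left(5 - 0\right) 59814\right) = \left(782400 + 64\right) + \left(97374 + \left(5 + 0\right) 59814\right) = 782464 + \left(97374 + 5 \cdot 59814\right) = 782464 + \left(97374 + 299070\right) = 782464 + 396444 = 1178908$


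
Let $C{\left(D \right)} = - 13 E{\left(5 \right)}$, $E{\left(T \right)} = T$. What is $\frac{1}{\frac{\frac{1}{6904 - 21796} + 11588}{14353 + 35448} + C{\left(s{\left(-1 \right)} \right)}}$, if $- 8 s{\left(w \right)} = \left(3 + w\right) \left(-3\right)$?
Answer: $- \frac{741636492}{48033803485} \approx -0.01544$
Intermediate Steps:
$s{\left(w \right)} = \frac{9}{8} + \frac{3 w}{8}$ ($s{\left(w \right)} = - \frac{\left(3 + w\right) \left(-3\right)}{8} = - \frac{-9 - 3 w}{8} = \frac{9}{8} + \frac{3 w}{8}$)
$C{\left(D \right)} = -65$ ($C{\left(D \right)} = \left(-13\right) 5 = -65$)
$\frac{1}{\frac{\frac{1}{6904 - 21796} + 11588}{14353 + 35448} + C{\left(s{\left(-1 \right)} \right)}} = \frac{1}{\frac{\frac{1}{6904 - 21796} + 11588}{14353 + 35448} - 65} = \frac{1}{\frac{\frac{1}{-14892} + 11588}{49801} - 65} = \frac{1}{\left(- \frac{1}{14892} + 11588\right) \frac{1}{49801} - 65} = \frac{1}{\frac{172568495}{14892} \cdot \frac{1}{49801} - 65} = \frac{1}{\frac{172568495}{741636492} - 65} = \frac{1}{- \frac{48033803485}{741636492}} = - \frac{741636492}{48033803485}$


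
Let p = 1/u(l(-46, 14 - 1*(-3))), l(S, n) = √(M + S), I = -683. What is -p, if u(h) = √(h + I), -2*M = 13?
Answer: -√2/√(-1366 + I*√210) ≈ -0.00020295 + 0.038262*I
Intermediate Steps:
M = -13/2 (M = -½*13 = -13/2 ≈ -6.5000)
l(S, n) = √(-13/2 + S)
u(h) = √(-683 + h) (u(h) = √(h - 683) = √(-683 + h))
p = (-683 + I*√210/2)^(-½) (p = 1/(√(-683 + √(-26 + 4*(-46))/2)) = 1/(√(-683 + √(-26 - 184)/2)) = 1/(√(-683 + √(-210)/2)) = 1/(√(-683 + (I*√210)/2)) = 1/(√(-683 + I*√210/2)) = (-683 + I*√210/2)^(-½) ≈ 0.000203 - 0.038262*I)
-p = -√2/√(-1366 + I*√210)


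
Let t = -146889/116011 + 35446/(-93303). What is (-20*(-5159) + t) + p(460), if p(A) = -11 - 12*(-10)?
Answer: 22816333170836/220901517 ≈ 1.0329e+5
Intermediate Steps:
p(A) = 109 (p(A) = -11 + 120 = 109)
t = -363618577/220901517 (t = -146889*1/116011 + 35446*(-1/93303) = -146889/116011 - 35446/93303 = -363618577/220901517 ≈ -1.6461)
(-20*(-5159) + t) + p(460) = (-20*(-5159) - 363618577/220901517) + 109 = (103180 - 363618577/220901517) + 109 = 22792254905483/220901517 + 109 = 22816333170836/220901517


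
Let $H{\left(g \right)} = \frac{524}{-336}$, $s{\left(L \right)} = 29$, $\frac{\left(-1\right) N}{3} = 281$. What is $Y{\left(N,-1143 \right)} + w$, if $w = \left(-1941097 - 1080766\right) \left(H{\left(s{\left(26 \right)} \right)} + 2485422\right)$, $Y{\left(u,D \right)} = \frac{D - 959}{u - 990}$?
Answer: $- \frac{385474037916595025}{51324} \approx -7.5106 \cdot 10^{12}$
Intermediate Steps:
$N = -843$ ($N = \left(-3\right) 281 = -843$)
$Y{\left(u,D \right)} = \frac{-959 + D}{-990 + u}$
$H{\left(g \right)} = - \frac{131}{84}$ ($H{\left(g \right)} = 524 \left(- \frac{1}{336}\right) = - \frac{131}{84}$)
$w = - \frac{630890405755571}{84}$ ($w = \left(-1941097 - 1080766\right) \left(- \frac{131}{84} + 2485422\right) = \left(-3021863\right) \frac{208775317}{84} = - \frac{630890405755571}{84} \approx -7.5106 \cdot 10^{12}$)
$Y{\left(N,-1143 \right)} + w = \frac{-959 - 1143}{-990 - 843} - \frac{630890405755571}{84} = \frac{1}{-1833} \left(-2102\right) - \frac{630890405755571}{84} = \left(- \frac{1}{1833}\right) \left(-2102\right) - \frac{630890405755571}{84} = \frac{2102}{1833} - \frac{630890405755571}{84} = - \frac{385474037916595025}{51324}$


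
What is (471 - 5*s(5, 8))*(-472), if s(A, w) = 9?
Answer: -201072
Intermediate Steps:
(471 - 5*s(5, 8))*(-472) = (471 - 5*9)*(-472) = (471 - 45)*(-472) = 426*(-472) = -201072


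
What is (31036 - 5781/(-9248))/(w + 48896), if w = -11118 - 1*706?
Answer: 287026709/342841856 ≈ 0.83720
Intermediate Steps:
w = -11824 (w = -11118 - 706 = -11824)
(31036 - 5781/(-9248))/(w + 48896) = (31036 - 5781/(-9248))/(-11824 + 48896) = (31036 - 5781*(-1/9248))/37072 = (31036 + 5781/9248)*(1/37072) = (287026709/9248)*(1/37072) = 287026709/342841856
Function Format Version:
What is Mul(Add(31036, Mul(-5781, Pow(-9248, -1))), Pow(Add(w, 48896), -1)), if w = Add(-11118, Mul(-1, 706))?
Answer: Rational(287026709, 342841856) ≈ 0.83720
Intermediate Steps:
w = -11824 (w = Add(-11118, -706) = -11824)
Mul(Add(31036, Mul(-5781, Pow(-9248, -1))), Pow(Add(w, 48896), -1)) = Mul(Add(31036, Mul(-5781, Pow(-9248, -1))), Pow(Add(-11824, 48896), -1)) = Mul(Add(31036, Mul(-5781, Rational(-1, 9248))), Pow(37072, -1)) = Mul(Add(31036, Rational(5781, 9248)), Rational(1, 37072)) = Mul(Rational(287026709, 9248), Rational(1, 37072)) = Rational(287026709, 342841856)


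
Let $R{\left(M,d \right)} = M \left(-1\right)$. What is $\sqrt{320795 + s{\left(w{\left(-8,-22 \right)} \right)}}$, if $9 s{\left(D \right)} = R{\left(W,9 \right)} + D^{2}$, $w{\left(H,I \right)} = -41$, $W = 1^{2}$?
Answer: $\frac{29 \sqrt{3435}}{3} \approx 566.55$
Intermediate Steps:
$W = 1$
$R{\left(M,d \right)} = - M$
$s{\left(D \right)} = - \frac{1}{9} + \frac{D^{2}}{9}$ ($s{\left(D \right)} = \frac{\left(-1\right) 1 + D^{2}}{9} = \frac{-1 + D^{2}}{9} = - \frac{1}{9} + \frac{D^{2}}{9}$)
$\sqrt{320795 + s{\left(w{\left(-8,-22 \right)} \right)}} = \sqrt{320795 - \left(\frac{1}{9} - \frac{\left(-41\right)^{2}}{9}\right)} = \sqrt{320795 + \left(- \frac{1}{9} + \frac{1}{9} \cdot 1681\right)} = \sqrt{320795 + \left(- \frac{1}{9} + \frac{1681}{9}\right)} = \sqrt{320795 + \frac{560}{3}} = \sqrt{\frac{962945}{3}} = \frac{29 \sqrt{3435}}{3}$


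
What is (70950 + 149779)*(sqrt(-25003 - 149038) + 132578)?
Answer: 29263809362 + 5076767*I*sqrt(329) ≈ 2.9264e+10 + 9.2084e+7*I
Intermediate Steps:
(70950 + 149779)*(sqrt(-25003 - 149038) + 132578) = 220729*(sqrt(-174041) + 132578) = 220729*(23*I*sqrt(329) + 132578) = 220729*(132578 + 23*I*sqrt(329)) = 29263809362 + 5076767*I*sqrt(329)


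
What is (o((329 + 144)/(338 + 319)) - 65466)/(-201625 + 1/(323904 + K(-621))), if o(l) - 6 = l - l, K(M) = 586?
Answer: 7080371800/21808432083 ≈ 0.32466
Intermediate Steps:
o(l) = 6 (o(l) = 6 + (l - l) = 6 + 0 = 6)
(o((329 + 144)/(338 + 319)) - 65466)/(-201625 + 1/(323904 + K(-621))) = (6 - 65466)/(-201625 + 1/(323904 + 586)) = -65460/(-201625 + 1/324490) = -65460/(-65425296249/324490) = -65460*(-324490/65425296249) = 7080371800/21808432083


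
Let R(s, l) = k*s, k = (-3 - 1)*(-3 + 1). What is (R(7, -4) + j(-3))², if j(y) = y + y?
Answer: 2500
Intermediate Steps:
j(y) = 2*y
k = 8 (k = -4*(-2) = 8)
R(s, l) = 8*s
(R(7, -4) + j(-3))² = (8*7 + 2*(-3))² = (56 - 6)² = 50² = 2500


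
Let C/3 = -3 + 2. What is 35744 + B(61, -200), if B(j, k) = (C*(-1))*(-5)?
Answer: 35729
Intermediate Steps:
C = -3 (C = 3*(-3 + 2) = 3*(-1) = -3)
B(j, k) = -15 (B(j, k) = -3*(-1)*(-5) = 3*(-5) = -15)
35744 + B(61, -200) = 35744 - 15 = 35729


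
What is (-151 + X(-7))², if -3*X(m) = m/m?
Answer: 206116/9 ≈ 22902.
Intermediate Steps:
X(m) = -⅓ (X(m) = -m/(3*m) = -⅓*1 = -⅓)
(-151 + X(-7))² = (-151 - ⅓)² = (-454/3)² = 206116/9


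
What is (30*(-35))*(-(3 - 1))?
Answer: 2100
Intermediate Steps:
(30*(-35))*(-(3 - 1)) = -(-1050)*2 = -1050*(-2) = 2100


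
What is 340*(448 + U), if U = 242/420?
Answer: 3202834/21 ≈ 1.5252e+5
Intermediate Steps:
U = 121/210 (U = 242*(1/420) = 121/210 ≈ 0.57619)
340*(448 + U) = 340*(448 + 121/210) = 340*(94201/210) = 3202834/21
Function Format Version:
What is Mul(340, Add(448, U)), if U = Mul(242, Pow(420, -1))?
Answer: Rational(3202834, 21) ≈ 1.5252e+5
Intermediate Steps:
U = Rational(121, 210) (U = Mul(242, Rational(1, 420)) = Rational(121, 210) ≈ 0.57619)
Mul(340, Add(448, U)) = Mul(340, Add(448, Rational(121, 210))) = Mul(340, Rational(94201, 210)) = Rational(3202834, 21)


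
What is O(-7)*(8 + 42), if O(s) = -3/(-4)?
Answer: 75/2 ≈ 37.500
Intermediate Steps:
O(s) = ¾ (O(s) = -3*(-¼) = ¾)
O(-7)*(8 + 42) = 3*(8 + 42)/4 = (¾)*50 = 75/2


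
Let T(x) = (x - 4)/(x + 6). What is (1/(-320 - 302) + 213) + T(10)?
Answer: 530873/2488 ≈ 213.37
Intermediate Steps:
T(x) = (-4 + x)/(6 + x)
(1/(-320 - 302) + 213) + T(10) = (1/(-320 - 302) + 213) + (-4 + 10)/(6 + 10) = (1/(-622) + 213) + 6/16 = (-1/622 + 213) + (1/16)*6 = 132485/622 + 3/8 = 530873/2488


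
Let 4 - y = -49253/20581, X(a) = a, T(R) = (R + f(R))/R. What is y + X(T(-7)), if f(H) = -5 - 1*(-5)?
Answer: 152158/20581 ≈ 7.3931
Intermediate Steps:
f(H) = 0 (f(H) = -5 + 5 = 0)
T(R) = 1 (T(R) = (R + 0)/R = R/R = 1)
y = 131577/20581 (y = 4 - (-49253)/20581 = 4 - 1*(-49253/20581) = 4 + 49253/20581 = 131577/20581 ≈ 6.3931)
y + X(T(-7)) = 131577/20581 + 1 = 152158/20581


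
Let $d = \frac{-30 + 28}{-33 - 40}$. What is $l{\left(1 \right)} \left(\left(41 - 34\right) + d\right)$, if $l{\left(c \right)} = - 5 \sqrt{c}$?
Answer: $- \frac{2565}{73} \approx -35.137$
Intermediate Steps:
$d = \frac{2}{73}$ ($d = - \frac{2}{-73} = \left(-2\right) \left(- \frac{1}{73}\right) = \frac{2}{73} \approx 0.027397$)
$l{\left(1 \right)} \left(\left(41 - 34\right) + d\right) = - 5 \sqrt{1} \left(\left(41 - 34\right) + \frac{2}{73}\right) = \left(-5\right) 1 \left(\left(41 - 34\right) + \frac{2}{73}\right) = - 5 \left(7 + \frac{2}{73}\right) = \left(-5\right) \frac{513}{73} = - \frac{2565}{73}$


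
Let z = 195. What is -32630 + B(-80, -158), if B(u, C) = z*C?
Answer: -63440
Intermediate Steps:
B(u, C) = 195*C
-32630 + B(-80, -158) = -32630 + 195*(-158) = -32630 - 30810 = -63440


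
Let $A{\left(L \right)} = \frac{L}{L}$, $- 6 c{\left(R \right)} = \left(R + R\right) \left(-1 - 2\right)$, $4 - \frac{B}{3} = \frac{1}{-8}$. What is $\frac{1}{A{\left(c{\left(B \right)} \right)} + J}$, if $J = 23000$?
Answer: $\frac{1}{23001} \approx 4.3476 \cdot 10^{-5}$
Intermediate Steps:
$B = \frac{99}{8}$ ($B = 12 - \frac{3}{-8} = 12 - - \frac{3}{8} = 12 + \frac{3}{8} = \frac{99}{8} \approx 12.375$)
$c{\left(R \right)} = R$ ($c{\left(R \right)} = - \frac{\left(R + R\right) \left(-1 - 2\right)}{6} = - \frac{2 R \left(-3\right)}{6} = - \frac{\left(-6\right) R}{6} = R$)
$A{\left(L \right)} = 1$
$\frac{1}{A{\left(c{\left(B \right)} \right)} + J} = \frac{1}{1 + 23000} = \frac{1}{23001}$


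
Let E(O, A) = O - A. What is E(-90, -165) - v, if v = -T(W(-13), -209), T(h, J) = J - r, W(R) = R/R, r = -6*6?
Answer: -98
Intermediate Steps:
r = -36
W(R) = 1
T(h, J) = 36 + J (T(h, J) = J - 1*(-36) = J + 36 = 36 + J)
v = 173 (v = -(36 - 209) = -1*(-173) = 173)
E(-90, -165) - v = (-90 - 1*(-165)) - 1*173 = (-90 + 165) - 173 = 75 - 173 = -98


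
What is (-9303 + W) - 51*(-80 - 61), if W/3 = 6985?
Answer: 18843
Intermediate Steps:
W = 20955 (W = 3*6985 = 20955)
(-9303 + W) - 51*(-80 - 61) = (-9303 + 20955) - 51*(-80 - 61) = 11652 - 51*(-141) = 11652 + 7191 = 18843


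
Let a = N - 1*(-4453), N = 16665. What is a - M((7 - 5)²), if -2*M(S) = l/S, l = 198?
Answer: 84571/4 ≈ 21143.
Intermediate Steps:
a = 21118 (a = 16665 - 1*(-4453) = 16665 + 4453 = 21118)
M(S) = -99/S
a - M((7 - 5)²) = 21118 - (-99)/((7 - 5)²) = 21118 - (-99)/(2²) = 21118 - (-99)/4 = 21118 - 1*(-99/4) = 21118 + 99/4 = 84571/4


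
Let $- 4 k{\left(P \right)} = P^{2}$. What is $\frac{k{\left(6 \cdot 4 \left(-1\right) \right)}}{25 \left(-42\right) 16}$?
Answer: $\frac{3}{350} \approx 0.0085714$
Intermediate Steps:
$k{\left(P \right)} = - \frac{P^{2}}{4}$
$\frac{k{\left(6 \cdot 4 \left(-1\right) \right)}}{25 \left(-42\right) 16} = \frac{\left(- \frac{1}{4}\right) \left(6 \cdot 4 \left(-1\right)\right)^{2}}{25 \left(-42\right) 16} = \frac{\left(- \frac{1}{4}\right) \left(24 \left(-1\right)\right)^{2}}{\left(-1050\right) 16} = \frac{\left(- \frac{1}{4}\right) \left(-24\right)^{2}}{-16800} = \left(- \frac{1}{4}\right) 576 \left(- \frac{1}{16800}\right) = \left(-144\right) \left(- \frac{1}{16800}\right) = \frac{3}{350}$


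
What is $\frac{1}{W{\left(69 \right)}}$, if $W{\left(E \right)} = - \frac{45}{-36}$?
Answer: $\frac{4}{5} \approx 0.8$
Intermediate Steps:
$W{\left(E \right)} = \frac{5}{4}$ ($W{\left(E \right)} = \left(-45\right) \left(- \frac{1}{36}\right) = \frac{5}{4}$)
$\frac{1}{W{\left(69 \right)}} = \frac{1}{\frac{5}{4}} = \frac{4}{5}$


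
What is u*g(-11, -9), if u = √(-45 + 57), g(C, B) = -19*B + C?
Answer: 320*√3 ≈ 554.26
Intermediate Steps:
g(C, B) = C - 19*B
u = 2*√3 (u = √12 = 2*√3 ≈ 3.4641)
u*g(-11, -9) = (2*√3)*(-11 - 19*(-9)) = (2*√3)*(-11 + 171) = (2*√3)*160 = 320*√3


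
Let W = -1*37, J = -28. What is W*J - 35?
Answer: 1001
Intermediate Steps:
W = -37
W*J - 35 = -37*(-28) - 35 = 1036 - 35 = 1001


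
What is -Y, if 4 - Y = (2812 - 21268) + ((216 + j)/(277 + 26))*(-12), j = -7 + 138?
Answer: -1865848/101 ≈ -18474.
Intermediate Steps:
j = 131
Y = 1865848/101 (Y = 4 - ((2812 - 21268) + ((216 + 131)/(277 + 26))*(-12)) = 4 - (-18456 + (347/303)*(-12)) = 4 - (-18456 - 1388/101) = 4 - 1*(-1865444/101) = 4 + 1865444/101 = 1865848/101 ≈ 18474.)
-Y = -1*1865848/101 = -1865848/101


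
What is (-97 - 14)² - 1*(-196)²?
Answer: -26095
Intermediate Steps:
(-97 - 14)² - 1*(-196)² = (-111)² - 1*38416 = 12321 - 38416 = -26095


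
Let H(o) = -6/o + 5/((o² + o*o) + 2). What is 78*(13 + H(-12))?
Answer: 30576/29 ≈ 1054.3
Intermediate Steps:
H(o) = -6/o + 5/(2 + 2*o²) (H(o) = -6/o + 5/((o² + o²) + 2) = -6/o + 5/(2*o² + 2) = -6/o + 5/(2 + 2*o²))
78*(13 + H(-12)) = 78*(13 + (½)*(-12 - 12*(-12)² + 5*(-12))/(-12*(1 + (-12)²))) = 78*(13 + (½)*(-1/12)*(-12 - 12*144 - 60)/(1 + 144)) = 78*(13 + (½)*(-1/12)*(-12 - 1728 - 60)/145) = 78*(13 + (½)*(-1/12)*(1/145)*(-1800)) = 78*(13 + 15/29) = 78*(392/29) = 30576/29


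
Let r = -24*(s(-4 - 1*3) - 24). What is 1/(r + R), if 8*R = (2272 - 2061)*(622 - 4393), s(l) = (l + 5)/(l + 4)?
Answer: -8/791201 ≈ -1.0111e-5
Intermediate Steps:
s(l) = (5 + l)/(4 + l)
R = -795681/8 (R = ((2272 - 2061)*(622 - 4393))/8 = (211*(-3771))/8 = (⅛)*(-795681) = -795681/8 ≈ -99460.)
r = 560 (r = -24*((5 + (-4 - 1*3))/(4 + (-4 - 1*3)) - 24) = -24*((5 + (-4 - 3))/(4 + (-4 - 3)) - 24) = -24*((5 - 7)/(4 - 7) - 24) = -24*(-2/(-3) - 24) = -24*(-⅓*(-2) - 24) = -24*(⅔ - 24) = -24*(-70/3) = 560)
1/(r + R) = 1/(560 - 795681/8) = 1/(-791201/8) = -8/791201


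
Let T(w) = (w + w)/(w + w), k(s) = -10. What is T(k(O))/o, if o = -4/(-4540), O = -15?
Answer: 1135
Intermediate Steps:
T(w) = 1 (T(w) = (2*w)/((2*w)) = (2*w)*(1/(2*w)) = 1)
o = 1/1135 (o = -4*(-1/4540) = 1/1135 ≈ 0.00088106)
T(k(O))/o = 1/(1/1135) = 1*1135 = 1135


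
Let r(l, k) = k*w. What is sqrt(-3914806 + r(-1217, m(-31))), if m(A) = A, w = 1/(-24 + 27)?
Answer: I*sqrt(35233347)/3 ≈ 1978.6*I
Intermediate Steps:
w = 1/3 ≈ 0.33333
r(l, k) = k/3 (r(l, k) = k*(1/3) = k/3)
sqrt(-3914806 + r(-1217, m(-31))) = sqrt(-3914806 + (1/3)*(-31)) = sqrt(-3914806 - 31/3) = sqrt(-11744449/3) = I*sqrt(35233347)/3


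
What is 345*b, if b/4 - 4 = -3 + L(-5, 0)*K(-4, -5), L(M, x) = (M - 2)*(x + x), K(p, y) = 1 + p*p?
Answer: 1380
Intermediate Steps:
K(p, y) = 1 + p**2
L(M, x) = 2*x*(-2 + M) (L(M, x) = (-2 + M)*(2*x) = 2*x*(-2 + M))
b = 4 (b = 16 + 4*(-3 + (2*0*(-2 - 5))*(1 + (-4)**2)) = 16 + 4*(-3 + (2*0*(-7))*(1 + 16)) = 16 + 4*(-3 + 0*17) = 16 + 4*(-3 + 0) = 16 + 4*(-3) = 16 - 12 = 4)
345*b = 345*4 = 1380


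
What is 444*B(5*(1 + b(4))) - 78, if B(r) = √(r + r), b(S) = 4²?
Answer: -78 + 444*√170 ≈ 5711.1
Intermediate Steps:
b(S) = 16
B(r) = √2*√r (B(r) = √(2*r) = √2*√r)
444*B(5*(1 + b(4))) - 78 = 444*(√2*√(5*(1 + 16))) - 78 = 444*(√2*√(5*17)) - 78 = 444*(√2*√85) - 78 = 444*√170 - 78 = -78 + 444*√170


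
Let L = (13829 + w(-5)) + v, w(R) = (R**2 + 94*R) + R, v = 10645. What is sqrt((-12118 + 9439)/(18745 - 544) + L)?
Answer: sqrt(884281721905)/6067 ≈ 155.00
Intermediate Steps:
w(R) = R**2 + 95*R
L = 24024 (L = (13829 - 5*(95 - 5)) + 10645 = (13829 - 5*90) + 10645 = (13829 - 450) + 10645 = 13379 + 10645 = 24024)
sqrt((-12118 + 9439)/(18745 - 544) + L) = sqrt((-12118 + 9439)/(18745 - 544) + 24024) = sqrt(-2679/18201 + 24024) = sqrt(-2679*1/18201 + 24024) = sqrt(-893/6067 + 24024) = sqrt(145752715/6067) = sqrt(884281721905)/6067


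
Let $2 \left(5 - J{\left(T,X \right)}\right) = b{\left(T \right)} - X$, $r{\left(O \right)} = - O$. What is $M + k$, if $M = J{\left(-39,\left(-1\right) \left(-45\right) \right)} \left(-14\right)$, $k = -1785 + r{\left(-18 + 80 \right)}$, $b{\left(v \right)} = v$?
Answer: $-2505$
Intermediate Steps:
$J{\left(T,X \right)} = 5 + \frac{X}{2} - \frac{T}{2}$ ($J{\left(T,X \right)} = 5 - \frac{T - X}{2} = 5 - \left(\frac{T}{2} - \frac{X}{2}\right) = 5 + \frac{X}{2} - \frac{T}{2}$)
$k = -1847$ ($k = -1785 - \left(-18 + 80\right) = -1785 - 62 = -1847$)
$M = -658$ ($M = \left(5 + \frac{\left(-1\right) \left(-45\right)}{2} - - \frac{39}{2}\right) \left(-14\right) = \left(5 + \frac{1}{2} \cdot 45 + \frac{39}{2}\right) \left(-14\right) = \left(5 + \frac{45}{2} + \frac{39}{2}\right) \left(-14\right) = 47 \left(-14\right) = -658$)
$M + k = -658 - 1847 = -2505$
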